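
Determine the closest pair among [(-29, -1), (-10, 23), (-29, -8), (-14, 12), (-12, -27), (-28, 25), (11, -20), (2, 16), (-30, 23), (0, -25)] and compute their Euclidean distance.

Computing all pairwise distances among 10 points:

d((-29, -1), (-10, 23)) = 30.6105
d((-29, -1), (-29, -8)) = 7.0
d((-29, -1), (-14, 12)) = 19.8494
d((-29, -1), (-12, -27)) = 31.0644
d((-29, -1), (-28, 25)) = 26.0192
d((-29, -1), (11, -20)) = 44.2832
d((-29, -1), (2, 16)) = 35.3553
d((-29, -1), (-30, 23)) = 24.0208
d((-29, -1), (0, -25)) = 37.6431
d((-10, 23), (-29, -8)) = 36.3593
d((-10, 23), (-14, 12)) = 11.7047
d((-10, 23), (-12, -27)) = 50.04
d((-10, 23), (-28, 25)) = 18.1108
d((-10, 23), (11, -20)) = 47.8539
d((-10, 23), (2, 16)) = 13.8924
d((-10, 23), (-30, 23)) = 20.0
d((-10, 23), (0, -25)) = 49.0306
d((-29, -8), (-14, 12)) = 25.0
d((-29, -8), (-12, -27)) = 25.4951
d((-29, -8), (-28, 25)) = 33.0151
d((-29, -8), (11, -20)) = 41.7612
d((-29, -8), (2, 16)) = 39.2046
d((-29, -8), (-30, 23)) = 31.0161
d((-29, -8), (0, -25)) = 33.6155
d((-14, 12), (-12, -27)) = 39.0512
d((-14, 12), (-28, 25)) = 19.105
d((-14, 12), (11, -20)) = 40.6079
d((-14, 12), (2, 16)) = 16.4924
d((-14, 12), (-30, 23)) = 19.4165
d((-14, 12), (0, -25)) = 39.5601
d((-12, -27), (-28, 25)) = 54.4059
d((-12, -27), (11, -20)) = 24.0416
d((-12, -27), (2, 16)) = 45.2217
d((-12, -27), (-30, 23)) = 53.1413
d((-12, -27), (0, -25)) = 12.1655
d((-28, 25), (11, -20)) = 59.5483
d((-28, 25), (2, 16)) = 31.3209
d((-28, 25), (-30, 23)) = 2.8284 <-- minimum
d((-28, 25), (0, -25)) = 57.3062
d((11, -20), (2, 16)) = 37.108
d((11, -20), (-30, 23)) = 59.4138
d((11, -20), (0, -25)) = 12.083
d((2, 16), (-30, 23)) = 32.7567
d((2, 16), (0, -25)) = 41.0488
d((-30, 23), (0, -25)) = 56.6039

Closest pair: (-28, 25) and (-30, 23) with distance 2.8284

The closest pair is (-28, 25) and (-30, 23) with Euclidean distance 2.8284. For 10 points, brute-force pairwise comparison is shown above. For large n, the divide-and-conquer algorithm (sort by x, recurse on halves, check the dividing strip) achieves O(n log n).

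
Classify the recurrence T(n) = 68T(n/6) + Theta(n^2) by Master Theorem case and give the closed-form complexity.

Master Theorem for T(n) = 68T(n/6) + O(n^2):

a = 68, b = 6, c = 2
log_b(a) = log_6(68) = 2.3550

Case 1: c = 2 < log_6(68) = 2.3550
T(n) = O(n^(log_6 68))

For T(n) = 68T(n/6) + O(n^2): log_6(68) = 2.3550. This is Case 1 of the Master Theorem (c < log_b(a), work dominated by leaves), giving O(n^(log_6 68)).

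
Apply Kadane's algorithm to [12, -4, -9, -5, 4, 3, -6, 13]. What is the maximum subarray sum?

Using Kadane's algorithm on [12, -4, -9, -5, 4, 3, -6, 13]:

Scanning through the array:
Position 1 (value -4): max_ending_here = 8, max_so_far = 12
Position 2 (value -9): max_ending_here = -1, max_so_far = 12
Position 3 (value -5): max_ending_here = -5, max_so_far = 12
Position 4 (value 4): max_ending_here = 4, max_so_far = 12
Position 5 (value 3): max_ending_here = 7, max_so_far = 12
Position 6 (value -6): max_ending_here = 1, max_so_far = 12
Position 7 (value 13): max_ending_here = 14, max_so_far = 14

Maximum subarray: [4, 3, -6, 13]
Maximum sum: 14

The maximum subarray is [4, 3, -6, 13] with sum 14. This subarray runs from index 4 to index 7.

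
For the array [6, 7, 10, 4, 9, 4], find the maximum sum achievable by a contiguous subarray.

Using Kadane's algorithm on [6, 7, 10, 4, 9, 4]:

Scanning through the array:
Position 1 (value 7): max_ending_here = 13, max_so_far = 13
Position 2 (value 10): max_ending_here = 23, max_so_far = 23
Position 3 (value 4): max_ending_here = 27, max_so_far = 27
Position 4 (value 9): max_ending_here = 36, max_so_far = 36
Position 5 (value 4): max_ending_here = 40, max_so_far = 40

Maximum subarray: [6, 7, 10, 4, 9, 4]
Maximum sum: 40

The maximum subarray is [6, 7, 10, 4, 9, 4] with sum 40. This subarray runs from index 0 to index 5.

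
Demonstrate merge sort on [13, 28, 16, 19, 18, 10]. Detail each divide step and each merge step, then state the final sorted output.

Merge sort trace:

Split: [13, 28, 16, 19, 18, 10] -> [13, 28, 16] and [19, 18, 10]
  Split: [13, 28, 16] -> [13] and [28, 16]
    Split: [28, 16] -> [28] and [16]
    Merge: [28] + [16] -> [16, 28]
  Merge: [13] + [16, 28] -> [13, 16, 28]
  Split: [19, 18, 10] -> [19] and [18, 10]
    Split: [18, 10] -> [18] and [10]
    Merge: [18] + [10] -> [10, 18]
  Merge: [19] + [10, 18] -> [10, 18, 19]
Merge: [13, 16, 28] + [10, 18, 19] -> [10, 13, 16, 18, 19, 28]

Final sorted array: [10, 13, 16, 18, 19, 28]

The merge sort proceeds by recursively splitting the array and merging sorted halves.
After all merges, the sorted array is [10, 13, 16, 18, 19, 28].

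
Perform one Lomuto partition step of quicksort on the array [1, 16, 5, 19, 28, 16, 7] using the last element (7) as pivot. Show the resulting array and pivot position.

Lomuto partition with pivot = 7:

Initial array: [1, 16, 5, 19, 28, 16, 7]

arr[0]=1 <= 7: swap with position 0, array becomes [1, 16, 5, 19, 28, 16, 7]
arr[1]=16 > 7: no swap
arr[2]=5 <= 7: swap with position 1, array becomes [1, 5, 16, 19, 28, 16, 7]
arr[3]=19 > 7: no swap
arr[4]=28 > 7: no swap
arr[5]=16 > 7: no swap

Place pivot at position 2: [1, 5, 7, 19, 28, 16, 16]
Pivot position: 2

After partitioning with pivot 7, the array becomes [1, 5, 7, 19, 28, 16, 16]. The pivot is placed at index 2. All elements to the left of the pivot are <= 7, and all elements to the right are > 7.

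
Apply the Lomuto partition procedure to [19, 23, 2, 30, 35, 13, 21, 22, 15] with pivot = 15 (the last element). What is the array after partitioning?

Lomuto partition with pivot = 15:

Initial array: [19, 23, 2, 30, 35, 13, 21, 22, 15]

arr[0]=19 > 15: no swap
arr[1]=23 > 15: no swap
arr[2]=2 <= 15: swap with position 0, array becomes [2, 23, 19, 30, 35, 13, 21, 22, 15]
arr[3]=30 > 15: no swap
arr[4]=35 > 15: no swap
arr[5]=13 <= 15: swap with position 1, array becomes [2, 13, 19, 30, 35, 23, 21, 22, 15]
arr[6]=21 > 15: no swap
arr[7]=22 > 15: no swap

Place pivot at position 2: [2, 13, 15, 30, 35, 23, 21, 22, 19]
Pivot position: 2

After partitioning with pivot 15, the array becomes [2, 13, 15, 30, 35, 23, 21, 22, 19]. The pivot is placed at index 2. All elements to the left of the pivot are <= 15, and all elements to the right are > 15.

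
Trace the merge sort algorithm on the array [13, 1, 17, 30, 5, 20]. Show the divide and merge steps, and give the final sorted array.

Merge sort trace:

Split: [13, 1, 17, 30, 5, 20] -> [13, 1, 17] and [30, 5, 20]
  Split: [13, 1, 17] -> [13] and [1, 17]
    Split: [1, 17] -> [1] and [17]
    Merge: [1] + [17] -> [1, 17]
  Merge: [13] + [1, 17] -> [1, 13, 17]
  Split: [30, 5, 20] -> [30] and [5, 20]
    Split: [5, 20] -> [5] and [20]
    Merge: [5] + [20] -> [5, 20]
  Merge: [30] + [5, 20] -> [5, 20, 30]
Merge: [1, 13, 17] + [5, 20, 30] -> [1, 5, 13, 17, 20, 30]

Final sorted array: [1, 5, 13, 17, 20, 30]

The merge sort proceeds by recursively splitting the array and merging sorted halves.
After all merges, the sorted array is [1, 5, 13, 17, 20, 30].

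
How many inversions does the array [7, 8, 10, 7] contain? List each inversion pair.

Finding inversions in [7, 8, 10, 7]:

(1, 3): arr[1]=8 > arr[3]=7
(2, 3): arr[2]=10 > arr[3]=7

Total inversions: 2

The array has 2 inversion(s): (1,3), (2,3). Each pair (i,j) satisfies i < j and arr[i] > arr[j].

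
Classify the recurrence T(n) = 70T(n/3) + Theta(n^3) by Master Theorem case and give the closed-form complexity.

Master Theorem for T(n) = 70T(n/3) + O(n^3):

a = 70, b = 3, c = 3
log_b(a) = log_3(70) = 3.8671

Case 1: c = 3 < log_3(70) = 3.8671
T(n) = O(n^(log_3 70))

For T(n) = 70T(n/3) + O(n^3): log_3(70) = 3.8671. This is Case 1 of the Master Theorem (c < log_b(a), work dominated by leaves), giving O(n^(log_3 70)).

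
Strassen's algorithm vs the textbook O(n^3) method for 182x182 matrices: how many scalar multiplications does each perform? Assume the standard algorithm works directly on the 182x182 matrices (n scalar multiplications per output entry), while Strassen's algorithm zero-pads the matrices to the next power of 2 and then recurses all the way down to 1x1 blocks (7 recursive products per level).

Matrix multiplication for 182x182 matrices:

Strassen's algorithm requires power-of-2 dimensions. Pad 182x182 to 256x256 (next power of 2).

Standard algorithm: 182^3 = 6028568 multiplications
Strassen's algorithm: 7^(log2(256)) = 7^8 = 5764801 multiplications
Savings: 6028568 - 5764801 = 263767 multiplications

Standard: 6028568 multiplications (182^3). Strassen: 5764801 multiplications (7^8, after padding to 256x256). Strassen reduces 8 recursive multiplications to 7 at each level.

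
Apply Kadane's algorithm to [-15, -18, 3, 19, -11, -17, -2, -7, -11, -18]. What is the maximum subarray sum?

Using Kadane's algorithm on [-15, -18, 3, 19, -11, -17, -2, -7, -11, -18]:

Scanning through the array:
Position 1 (value -18): max_ending_here = -18, max_so_far = -15
Position 2 (value 3): max_ending_here = 3, max_so_far = 3
Position 3 (value 19): max_ending_here = 22, max_so_far = 22
Position 4 (value -11): max_ending_here = 11, max_so_far = 22
Position 5 (value -17): max_ending_here = -6, max_so_far = 22
Position 6 (value -2): max_ending_here = -2, max_so_far = 22
Position 7 (value -7): max_ending_here = -7, max_so_far = 22
Position 8 (value -11): max_ending_here = -11, max_so_far = 22
Position 9 (value -18): max_ending_here = -18, max_so_far = 22

Maximum subarray: [3, 19]
Maximum sum: 22

The maximum subarray is [3, 19] with sum 22. This subarray runs from index 2 to index 3.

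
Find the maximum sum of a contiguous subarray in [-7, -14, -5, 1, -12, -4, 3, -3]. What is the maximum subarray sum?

Using Kadane's algorithm on [-7, -14, -5, 1, -12, -4, 3, -3]:

Scanning through the array:
Position 1 (value -14): max_ending_here = -14, max_so_far = -7
Position 2 (value -5): max_ending_here = -5, max_so_far = -5
Position 3 (value 1): max_ending_here = 1, max_so_far = 1
Position 4 (value -12): max_ending_here = -11, max_so_far = 1
Position 5 (value -4): max_ending_here = -4, max_so_far = 1
Position 6 (value 3): max_ending_here = 3, max_so_far = 3
Position 7 (value -3): max_ending_here = 0, max_so_far = 3

Maximum subarray: [3]
Maximum sum: 3

The maximum subarray is [3] with sum 3. This subarray runs from index 6 to index 6.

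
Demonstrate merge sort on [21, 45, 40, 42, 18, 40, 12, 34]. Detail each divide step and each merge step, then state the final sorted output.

Merge sort trace:

Split: [21, 45, 40, 42, 18, 40, 12, 34] -> [21, 45, 40, 42] and [18, 40, 12, 34]
  Split: [21, 45, 40, 42] -> [21, 45] and [40, 42]
    Split: [21, 45] -> [21] and [45]
    Merge: [21] + [45] -> [21, 45]
    Split: [40, 42] -> [40] and [42]
    Merge: [40] + [42] -> [40, 42]
  Merge: [21, 45] + [40, 42] -> [21, 40, 42, 45]
  Split: [18, 40, 12, 34] -> [18, 40] and [12, 34]
    Split: [18, 40] -> [18] and [40]
    Merge: [18] + [40] -> [18, 40]
    Split: [12, 34] -> [12] and [34]
    Merge: [12] + [34] -> [12, 34]
  Merge: [18, 40] + [12, 34] -> [12, 18, 34, 40]
Merge: [21, 40, 42, 45] + [12, 18, 34, 40] -> [12, 18, 21, 34, 40, 40, 42, 45]

Final sorted array: [12, 18, 21, 34, 40, 40, 42, 45]

The merge sort proceeds by recursively splitting the array and merging sorted halves.
After all merges, the sorted array is [12, 18, 21, 34, 40, 40, 42, 45].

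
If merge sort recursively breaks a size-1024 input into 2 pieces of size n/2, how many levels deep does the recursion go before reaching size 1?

For divide and conquer with division factor 2:

Problem sizes at each level:
Level 0: 1024
Level 1: 512
Level 2: 256
Level 3: 128
Level 4: 64
Level 5: 32
Level 6: 16
Level 7: 8
Level 8: 4
Level 9: 2
Level 10: 1

The root is level 0 and the size-1 base case is level 10 (the tree spans levels 0 through 10, i.e. 11 levels counting the root), so the depth is the number of divisions: log_2(1024) = 10

The recursion tree depth is log_2(1024) = 10. At each level, the problem size is divided by 2, so it takes 10 divisions to reduce to a base case of size 1. The algorithm makes 2 recursive calls at each level.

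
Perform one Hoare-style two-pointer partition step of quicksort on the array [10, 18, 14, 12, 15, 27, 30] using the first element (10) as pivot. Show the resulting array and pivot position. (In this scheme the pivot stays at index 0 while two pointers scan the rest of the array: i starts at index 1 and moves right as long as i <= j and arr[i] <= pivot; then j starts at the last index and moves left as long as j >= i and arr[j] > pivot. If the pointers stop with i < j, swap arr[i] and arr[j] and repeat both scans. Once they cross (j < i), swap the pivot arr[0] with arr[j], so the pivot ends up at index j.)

Hoare-style two-pointer partition with pivot = 10:

Initial array: [10, 18, 14, 12, 15, 27, 30]

Pointers start at i = 1, j = 6.
i ends at 1, j ends at 0: the pointers have crossed (j < i), so scanning stops.

j = 0, so swapping arr[0] with arr[j] leaves the pivot at position 0: [10, 18, 14, 12, 15, 27, 30]
Pivot position: 0

After partitioning with pivot 10, the array becomes [10, 18, 14, 12, 15, 27, 30]. The pivot is placed at index 0. All elements to the left of the pivot are <= 10, and all elements to the right are > 10.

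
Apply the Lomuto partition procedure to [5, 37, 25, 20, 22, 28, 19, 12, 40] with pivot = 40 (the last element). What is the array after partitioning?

Lomuto partition with pivot = 40:

Initial array: [5, 37, 25, 20, 22, 28, 19, 12, 40]

arr[0]=5 <= 40: swap with position 0, array becomes [5, 37, 25, 20, 22, 28, 19, 12, 40]
arr[1]=37 <= 40: swap with position 1, array becomes [5, 37, 25, 20, 22, 28, 19, 12, 40]
arr[2]=25 <= 40: swap with position 2, array becomes [5, 37, 25, 20, 22, 28, 19, 12, 40]
arr[3]=20 <= 40: swap with position 3, array becomes [5, 37, 25, 20, 22, 28, 19, 12, 40]
arr[4]=22 <= 40: swap with position 4, array becomes [5, 37, 25, 20, 22, 28, 19, 12, 40]
arr[5]=28 <= 40: swap with position 5, array becomes [5, 37, 25, 20, 22, 28, 19, 12, 40]
arr[6]=19 <= 40: swap with position 6, array becomes [5, 37, 25, 20, 22, 28, 19, 12, 40]
arr[7]=12 <= 40: swap with position 7, array becomes [5, 37, 25, 20, 22, 28, 19, 12, 40]

Place pivot at position 8: [5, 37, 25, 20, 22, 28, 19, 12, 40]
Pivot position: 8

After partitioning with pivot 40, the array becomes [5, 37, 25, 20, 22, 28, 19, 12, 40]. The pivot is placed at index 8. All elements to the left of the pivot are <= 40, and all elements to the right are > 40.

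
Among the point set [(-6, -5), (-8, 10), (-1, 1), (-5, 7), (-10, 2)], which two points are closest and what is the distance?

Computing all pairwise distances among 5 points:

d((-6, -5), (-8, 10)) = 15.1327
d((-6, -5), (-1, 1)) = 7.8102
d((-6, -5), (-5, 7)) = 12.0416
d((-6, -5), (-10, 2)) = 8.0623
d((-8, 10), (-1, 1)) = 11.4018
d((-8, 10), (-5, 7)) = 4.2426 <-- minimum
d((-8, 10), (-10, 2)) = 8.2462
d((-1, 1), (-5, 7)) = 7.2111
d((-1, 1), (-10, 2)) = 9.0554
d((-5, 7), (-10, 2)) = 7.0711

Closest pair: (-8, 10) and (-5, 7) with distance 4.2426

The closest pair is (-8, 10) and (-5, 7) with Euclidean distance 4.2426. For 5 points, brute-force pairwise comparison is shown above. For large n, the divide-and-conquer algorithm (sort by x, recurse on halves, check the dividing strip) achieves O(n log n).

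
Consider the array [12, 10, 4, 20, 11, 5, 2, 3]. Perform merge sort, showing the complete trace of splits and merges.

Merge sort trace:

Split: [12, 10, 4, 20, 11, 5, 2, 3] -> [12, 10, 4, 20] and [11, 5, 2, 3]
  Split: [12, 10, 4, 20] -> [12, 10] and [4, 20]
    Split: [12, 10] -> [12] and [10]
    Merge: [12] + [10] -> [10, 12]
    Split: [4, 20] -> [4] and [20]
    Merge: [4] + [20] -> [4, 20]
  Merge: [10, 12] + [4, 20] -> [4, 10, 12, 20]
  Split: [11, 5, 2, 3] -> [11, 5] and [2, 3]
    Split: [11, 5] -> [11] and [5]
    Merge: [11] + [5] -> [5, 11]
    Split: [2, 3] -> [2] and [3]
    Merge: [2] + [3] -> [2, 3]
  Merge: [5, 11] + [2, 3] -> [2, 3, 5, 11]
Merge: [4, 10, 12, 20] + [2, 3, 5, 11] -> [2, 3, 4, 5, 10, 11, 12, 20]

Final sorted array: [2, 3, 4, 5, 10, 11, 12, 20]

The merge sort proceeds by recursively splitting the array and merging sorted halves.
After all merges, the sorted array is [2, 3, 4, 5, 10, 11, 12, 20].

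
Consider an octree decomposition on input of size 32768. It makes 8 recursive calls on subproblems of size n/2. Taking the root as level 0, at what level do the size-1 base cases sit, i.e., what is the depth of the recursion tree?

For divide and conquer with division factor 2:

Problem sizes at each level:
Level 0: 32768
Level 1: 16384
Level 2: 8192
Level 3: 4096
Level 4: 2048
Level 5: 1024
Level 6: 512
Level 7: 256
Level 8: 128
Level 9: 64
Level 10: 32
Level 11: 16
Level 12: 8
Level 13: 4
Level 14: 2
Level 15: 1

The root is level 0 and the size-1 base case is level 15 (the tree spans levels 0 through 15, i.e. 16 levels counting the root), so the depth is the number of divisions: log_2(32768) = 15

The recursion tree depth is log_2(32768) = 15. At each level, the problem size is divided by 2, so it takes 15 divisions to reduce to a base case of size 1. The algorithm makes 8 recursive calls at each level.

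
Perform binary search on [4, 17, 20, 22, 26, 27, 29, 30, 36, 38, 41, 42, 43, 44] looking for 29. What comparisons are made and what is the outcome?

Binary search for 29 in [4, 17, 20, 22, 26, 27, 29, 30, 36, 38, 41, 42, 43, 44]:

lo=0, hi=13, mid=6, arr[mid]=29 -> Found target at index 6!

Binary search finds 29 at index 6 after 1 comparisons. The search repeatedly halves the search space by comparing with the middle element.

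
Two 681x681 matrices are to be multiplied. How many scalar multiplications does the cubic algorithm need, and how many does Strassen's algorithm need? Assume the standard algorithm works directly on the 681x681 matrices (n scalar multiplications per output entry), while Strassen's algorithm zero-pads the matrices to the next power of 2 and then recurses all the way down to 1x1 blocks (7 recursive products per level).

Matrix multiplication for 681x681 matrices:

Strassen's algorithm requires power-of-2 dimensions. Pad 681x681 to 1024x1024 (next power of 2).

Standard algorithm: 681^3 = 315821241 multiplications
Strassen's algorithm: 7^(log2(1024)) = 7^10 = 282475249 multiplications
Savings: 315821241 - 282475249 = 33345992 multiplications

Standard: 315821241 multiplications (681^3). Strassen: 282475249 multiplications (7^10, after padding to 1024x1024). Strassen reduces 8 recursive multiplications to 7 at each level.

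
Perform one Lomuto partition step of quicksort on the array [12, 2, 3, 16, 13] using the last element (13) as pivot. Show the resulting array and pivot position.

Lomuto partition with pivot = 13:

Initial array: [12, 2, 3, 16, 13]

arr[0]=12 <= 13: swap with position 0, array becomes [12, 2, 3, 16, 13]
arr[1]=2 <= 13: swap with position 1, array becomes [12, 2, 3, 16, 13]
arr[2]=3 <= 13: swap with position 2, array becomes [12, 2, 3, 16, 13]
arr[3]=16 > 13: no swap

Place pivot at position 3: [12, 2, 3, 13, 16]
Pivot position: 3

After partitioning with pivot 13, the array becomes [12, 2, 3, 13, 16]. The pivot is placed at index 3. All elements to the left of the pivot are <= 13, and all elements to the right are > 13.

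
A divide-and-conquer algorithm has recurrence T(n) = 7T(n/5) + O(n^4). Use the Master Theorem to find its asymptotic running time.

Master Theorem for T(n) = 7T(n/5) + O(n^4):

a = 7, b = 5, c = 4
log_b(a) = log_5(7) = 1.2091

Case 3: c = 4 > log_5(7) = 1.2091
T(n) = O(n^4) = O(n^4)

For T(n) = 7T(n/5) + O(n^4): log_5(7) = 1.2091. This is Case 3 of the Master Theorem (c > log_b(a), work dominated by root), giving O(n^4).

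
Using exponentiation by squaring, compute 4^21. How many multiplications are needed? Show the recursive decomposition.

Computing 4^21 by squaring (build up from 4^1; each line after the first costs one multiplication):

4^1 = 4
4^2 = (4^1)^2 = 4^2 = 16
4^4 = (4^2)^2 = 16^2 = 256
4^5 = 4 * 4^4 = 4 * 256 = 1024
4^10 = (4^5)^2 = 1024^2 = 1048576
4^20 = (4^10)^2 = 1048576^2 = 1099511627776
4^21 = 4 * 4^20 = 4 * 1099511627776 = 4398046511104

Result: 4398046511104
Multiplications needed: 6 (6 lines after 4^1)

4^21 = 4398046511104. Using exponentiation by squaring, this requires 6 multiplications. The key idea: if the exponent is even, square the half-power; if odd, multiply by the base once.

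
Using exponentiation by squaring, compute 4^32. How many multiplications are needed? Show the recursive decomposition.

Computing 4^32 by squaring (build up from 4^1; each line after the first costs one multiplication):

4^1 = 4
4^2 = (4^1)^2 = 4^2 = 16
4^4 = (4^2)^2 = 16^2 = 256
4^8 = (4^4)^2 = 256^2 = 65536
4^16 = (4^8)^2 = 65536^2 = 4294967296
4^32 = (4^16)^2 = 4294967296^2 = 18446744073709551616

Result: 18446744073709551616
Multiplications needed: 5 (5 lines after 4^1)

4^32 = 18446744073709551616. Using exponentiation by squaring, this requires 5 multiplications. The key idea: if the exponent is even, square the half-power; if odd, multiply by the base once.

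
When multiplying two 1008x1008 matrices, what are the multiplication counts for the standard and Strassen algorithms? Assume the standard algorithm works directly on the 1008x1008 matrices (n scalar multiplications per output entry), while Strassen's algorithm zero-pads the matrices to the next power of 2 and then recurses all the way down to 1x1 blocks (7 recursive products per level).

Matrix multiplication for 1008x1008 matrices:

Strassen's algorithm requires power-of-2 dimensions. Pad 1008x1008 to 1024x1024 (next power of 2).

Standard algorithm: 1008^3 = 1024192512 multiplications
Strassen's algorithm: 7^(log2(1024)) = 7^10 = 282475249 multiplications
Savings: 1024192512 - 282475249 = 741717263 multiplications

Standard: 1024192512 multiplications (1008^3). Strassen: 282475249 multiplications (7^10, after padding to 1024x1024). Strassen reduces 8 recursive multiplications to 7 at each level.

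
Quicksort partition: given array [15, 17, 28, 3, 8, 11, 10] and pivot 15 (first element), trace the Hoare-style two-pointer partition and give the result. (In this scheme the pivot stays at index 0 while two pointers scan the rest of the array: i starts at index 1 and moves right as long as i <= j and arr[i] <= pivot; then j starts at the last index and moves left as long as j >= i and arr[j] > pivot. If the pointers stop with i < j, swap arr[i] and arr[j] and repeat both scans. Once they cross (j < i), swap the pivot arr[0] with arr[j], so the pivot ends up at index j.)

Hoare-style two-pointer partition with pivot = 15:

Initial array: [15, 17, 28, 3, 8, 11, 10]

Pointers start at i = 1, j = 6.
i stops at index 1 (arr[1]=17 > 15), j stops at index 6 (arr[6]=10 <= 15): swap arr[1] and arr[6], array becomes [15, 10, 28, 3, 8, 11, 17]
i stops at index 2 (arr[2]=28 > 15), j stops at index 5 (arr[5]=11 <= 15): swap arr[2] and arr[5], array becomes [15, 10, 11, 3, 8, 28, 17]
i ends at 5, j ends at 4: the pointers have crossed (j < i), so scanning stops.

Swap pivot arr[0] with arr[4] to place pivot at position 4: [8, 10, 11, 3, 15, 28, 17]
Pivot position: 4

After partitioning with pivot 15, the array becomes [8, 10, 11, 3, 15, 28, 17]. The pivot is placed at index 4. All elements to the left of the pivot are <= 15, and all elements to the right are > 15.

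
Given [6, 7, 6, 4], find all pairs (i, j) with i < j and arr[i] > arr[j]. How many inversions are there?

Finding inversions in [6, 7, 6, 4]:

(0, 3): arr[0]=6 > arr[3]=4
(1, 2): arr[1]=7 > arr[2]=6
(1, 3): arr[1]=7 > arr[3]=4
(2, 3): arr[2]=6 > arr[3]=4

Total inversions: 4

The array has 4 inversion(s): (0,3), (1,2), (1,3), (2,3). Each pair (i,j) satisfies i < j and arr[i] > arr[j].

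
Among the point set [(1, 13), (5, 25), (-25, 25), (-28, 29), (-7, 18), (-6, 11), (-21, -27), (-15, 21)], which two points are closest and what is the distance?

Computing all pairwise distances among 8 points:

d((1, 13), (5, 25)) = 12.6491
d((1, 13), (-25, 25)) = 28.6356
d((1, 13), (-28, 29)) = 33.121
d((1, 13), (-7, 18)) = 9.434
d((1, 13), (-6, 11)) = 7.2801
d((1, 13), (-21, -27)) = 45.6508
d((1, 13), (-15, 21)) = 17.8885
d((5, 25), (-25, 25)) = 30.0
d((5, 25), (-28, 29)) = 33.2415
d((5, 25), (-7, 18)) = 13.8924
d((5, 25), (-6, 11)) = 17.8045
d((5, 25), (-21, -27)) = 58.1378
d((5, 25), (-15, 21)) = 20.3961
d((-25, 25), (-28, 29)) = 5.0 <-- minimum
d((-25, 25), (-7, 18)) = 19.3132
d((-25, 25), (-6, 11)) = 23.6008
d((-25, 25), (-21, -27)) = 52.1536
d((-25, 25), (-15, 21)) = 10.7703
d((-28, 29), (-7, 18)) = 23.7065
d((-28, 29), (-6, 11)) = 28.4253
d((-28, 29), (-21, -27)) = 56.4358
d((-28, 29), (-15, 21)) = 15.2643
d((-7, 18), (-6, 11)) = 7.0711
d((-7, 18), (-21, -27)) = 47.1275
d((-7, 18), (-15, 21)) = 8.544
d((-6, 11), (-21, -27)) = 40.8534
d((-6, 11), (-15, 21)) = 13.4536
d((-21, -27), (-15, 21)) = 48.3735

Closest pair: (-25, 25) and (-28, 29) with distance 5.0

The closest pair is (-25, 25) and (-28, 29) with Euclidean distance 5.0. For 8 points, brute-force pairwise comparison is shown above. For large n, the divide-and-conquer algorithm (sort by x, recurse on halves, check the dividing strip) achieves O(n log n).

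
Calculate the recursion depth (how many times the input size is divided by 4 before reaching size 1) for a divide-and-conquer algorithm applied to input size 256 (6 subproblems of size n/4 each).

For divide and conquer with division factor 4:

Problem sizes at each level:
Level 0: 256
Level 1: 64
Level 2: 16
Level 3: 4
Level 4: 1

The root is level 0 and the size-1 base case is level 4 (the tree spans levels 0 through 4, i.e. 5 levels counting the root), so the depth is the number of divisions: log_4(256) = 4

The recursion tree depth is log_4(256) = 4. At each level, the problem size is divided by 4, so it takes 4 divisions to reduce to a base case of size 1. The algorithm makes 6 recursive calls at each level.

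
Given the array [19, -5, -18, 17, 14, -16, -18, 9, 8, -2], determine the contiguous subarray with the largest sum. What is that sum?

Using Kadane's algorithm on [19, -5, -18, 17, 14, -16, -18, 9, 8, -2]:

Scanning through the array:
Position 1 (value -5): max_ending_here = 14, max_so_far = 19
Position 2 (value -18): max_ending_here = -4, max_so_far = 19
Position 3 (value 17): max_ending_here = 17, max_so_far = 19
Position 4 (value 14): max_ending_here = 31, max_so_far = 31
Position 5 (value -16): max_ending_here = 15, max_so_far = 31
Position 6 (value -18): max_ending_here = -3, max_so_far = 31
Position 7 (value 9): max_ending_here = 9, max_so_far = 31
Position 8 (value 8): max_ending_here = 17, max_so_far = 31
Position 9 (value -2): max_ending_here = 15, max_so_far = 31

Maximum subarray: [17, 14]
Maximum sum: 31

The maximum subarray is [17, 14] with sum 31. This subarray runs from index 3 to index 4.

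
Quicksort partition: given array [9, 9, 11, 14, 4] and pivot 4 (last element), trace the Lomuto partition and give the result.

Lomuto partition with pivot = 4:

Initial array: [9, 9, 11, 14, 4]

arr[0]=9 > 4: no swap
arr[1]=9 > 4: no swap
arr[2]=11 > 4: no swap
arr[3]=14 > 4: no swap

Place pivot at position 0: [4, 9, 11, 14, 9]
Pivot position: 0

After partitioning with pivot 4, the array becomes [4, 9, 11, 14, 9]. The pivot is placed at index 0. All elements to the left of the pivot are <= 4, and all elements to the right are > 4.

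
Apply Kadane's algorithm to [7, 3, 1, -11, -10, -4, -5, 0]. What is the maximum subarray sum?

Using Kadane's algorithm on [7, 3, 1, -11, -10, -4, -5, 0]:

Scanning through the array:
Position 1 (value 3): max_ending_here = 10, max_so_far = 10
Position 2 (value 1): max_ending_here = 11, max_so_far = 11
Position 3 (value -11): max_ending_here = 0, max_so_far = 11
Position 4 (value -10): max_ending_here = -10, max_so_far = 11
Position 5 (value -4): max_ending_here = -4, max_so_far = 11
Position 6 (value -5): max_ending_here = -5, max_so_far = 11
Position 7 (value 0): max_ending_here = 0, max_so_far = 11

Maximum subarray: [7, 3, 1]
Maximum sum: 11

The maximum subarray is [7, 3, 1] with sum 11. This subarray runs from index 0 to index 2.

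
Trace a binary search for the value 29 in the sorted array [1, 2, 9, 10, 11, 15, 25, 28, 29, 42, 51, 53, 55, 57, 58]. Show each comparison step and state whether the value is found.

Binary search for 29 in [1, 2, 9, 10, 11, 15, 25, 28, 29, 42, 51, 53, 55, 57, 58]:

lo=0, hi=14, mid=7, arr[mid]=28 -> 28 < 29, search right half
lo=8, hi=14, mid=11, arr[mid]=53 -> 53 > 29, search left half
lo=8, hi=10, mid=9, arr[mid]=42 -> 42 > 29, search left half
lo=8, hi=8, mid=8, arr[mid]=29 -> Found target at index 8!

Binary search finds 29 at index 8 after 4 comparisons. The search repeatedly halves the search space by comparing with the middle element.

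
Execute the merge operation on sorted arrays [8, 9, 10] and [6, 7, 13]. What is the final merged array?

Merging process:

Compare 8 vs 6: take 6 from right. Merged: [6]
Compare 8 vs 7: take 7 from right. Merged: [6, 7]
Compare 8 vs 13: take 8 from left. Merged: [6, 7, 8]
Compare 9 vs 13: take 9 from left. Merged: [6, 7, 8, 9]
Compare 10 vs 13: take 10 from left. Merged: [6, 7, 8, 9, 10]
Append remaining from right: [13]. Merged: [6, 7, 8, 9, 10, 13]

Final merged array: [6, 7, 8, 9, 10, 13]
Total comparisons: 5

The merged array is [6, 7, 8, 9, 10, 13], requiring 5 comparisons. The merge step runs in O(n) time where n is the total number of elements.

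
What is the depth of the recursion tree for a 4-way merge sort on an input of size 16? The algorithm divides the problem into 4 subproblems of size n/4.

For divide and conquer with division factor 4:

Problem sizes at each level:
Level 0: 16
Level 1: 4
Level 2: 1

The root is level 0 and the size-1 base case is level 2 (the tree spans levels 0 through 2, i.e. 3 levels counting the root), so the depth is the number of divisions: log_4(16) = 2

The recursion tree depth is log_4(16) = 2. At each level, the problem size is divided by 4, so it takes 2 divisions to reduce to a base case of size 1. The algorithm makes 4 recursive calls at each level.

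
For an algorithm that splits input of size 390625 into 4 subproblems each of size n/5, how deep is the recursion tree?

For divide and conquer with division factor 5:

Problem sizes at each level:
Level 0: 390625
Level 1: 78125
Level 2: 15625
Level 3: 3125
Level 4: 625
Level 5: 125
Level 6: 25
Level 7: 5
Level 8: 1

The root is level 0 and the size-1 base case is level 8 (the tree spans levels 0 through 8, i.e. 9 levels counting the root), so the depth is the number of divisions: log_5(390625) = 8

The recursion tree depth is log_5(390625) = 8. At each level, the problem size is divided by 5, so it takes 8 divisions to reduce to a base case of size 1. The algorithm makes 4 recursive calls at each level.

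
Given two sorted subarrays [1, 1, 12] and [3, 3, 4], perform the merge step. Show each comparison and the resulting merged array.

Merging process:

Compare 1 vs 3: take 1 from left. Merged: [1]
Compare 1 vs 3: take 1 from left. Merged: [1, 1]
Compare 12 vs 3: take 3 from right. Merged: [1, 1, 3]
Compare 12 vs 3: take 3 from right. Merged: [1, 1, 3, 3]
Compare 12 vs 4: take 4 from right. Merged: [1, 1, 3, 3, 4]
Append remaining from left: [12]. Merged: [1, 1, 3, 3, 4, 12]

Final merged array: [1, 1, 3, 3, 4, 12]
Total comparisons: 5

The merged array is [1, 1, 3, 3, 4, 12], requiring 5 comparisons. The merge step runs in O(n) time where n is the total number of elements.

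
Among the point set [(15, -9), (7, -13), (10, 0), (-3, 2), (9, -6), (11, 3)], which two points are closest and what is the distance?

Computing all pairwise distances among 6 points:

d((15, -9), (7, -13)) = 8.9443
d((15, -9), (10, 0)) = 10.2956
d((15, -9), (-3, 2)) = 21.095
d((15, -9), (9, -6)) = 6.7082
d((15, -9), (11, 3)) = 12.6491
d((7, -13), (10, 0)) = 13.3417
d((7, -13), (-3, 2)) = 18.0278
d((7, -13), (9, -6)) = 7.2801
d((7, -13), (11, 3)) = 16.4924
d((10, 0), (-3, 2)) = 13.1529
d((10, 0), (9, -6)) = 6.0828
d((10, 0), (11, 3)) = 3.1623 <-- minimum
d((-3, 2), (9, -6)) = 14.4222
d((-3, 2), (11, 3)) = 14.0357
d((9, -6), (11, 3)) = 9.2195

Closest pair: (10, 0) and (11, 3) with distance 3.1623

The closest pair is (10, 0) and (11, 3) with Euclidean distance 3.1623. For 6 points, brute-force pairwise comparison is shown above. For large n, the divide-and-conquer algorithm (sort by x, recurse on halves, check the dividing strip) achieves O(n log n).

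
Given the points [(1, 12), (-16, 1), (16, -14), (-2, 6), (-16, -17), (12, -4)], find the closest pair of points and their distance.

Computing all pairwise distances among 6 points:

d((1, 12), (-16, 1)) = 20.2485
d((1, 12), (16, -14)) = 30.0167
d((1, 12), (-2, 6)) = 6.7082 <-- minimum
d((1, 12), (-16, -17)) = 33.6155
d((1, 12), (12, -4)) = 19.4165
d((-16, 1), (16, -14)) = 35.3412
d((-16, 1), (-2, 6)) = 14.8661
d((-16, 1), (-16, -17)) = 18.0
d((-16, 1), (12, -4)) = 28.4429
d((16, -14), (-2, 6)) = 26.9072
d((16, -14), (-16, -17)) = 32.1403
d((16, -14), (12, -4)) = 10.7703
d((-2, 6), (-16, -17)) = 26.9258
d((-2, 6), (12, -4)) = 17.2047
d((-16, -17), (12, -4)) = 30.8707

Closest pair: (1, 12) and (-2, 6) with distance 6.7082

The closest pair is (1, 12) and (-2, 6) with Euclidean distance 6.7082. For 6 points, brute-force pairwise comparison is shown above. For large n, the divide-and-conquer algorithm (sort by x, recurse on halves, check the dividing strip) achieves O(n log n).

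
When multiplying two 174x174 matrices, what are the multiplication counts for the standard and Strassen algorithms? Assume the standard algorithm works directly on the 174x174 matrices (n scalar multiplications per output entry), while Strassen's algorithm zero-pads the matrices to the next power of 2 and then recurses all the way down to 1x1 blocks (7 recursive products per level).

Matrix multiplication for 174x174 matrices:

Strassen's algorithm requires power-of-2 dimensions. Pad 174x174 to 256x256 (next power of 2).

Standard algorithm: 174^3 = 5268024 multiplications
Strassen's algorithm: 7^(log2(256)) = 7^8 = 5764801 multiplications
Difference: 5268024 - 5764801 = -496777 (Strassen uses MORE here due to padding overhead — for small or just-over-power-of-2 n, padding can outweigh the per-level savings)

Standard: 5268024 multiplications (174^3). Strassen: 5764801 multiplications (7^8, after padding to 256x256). Strassen reduces 8 recursive multiplications to 7 at each level.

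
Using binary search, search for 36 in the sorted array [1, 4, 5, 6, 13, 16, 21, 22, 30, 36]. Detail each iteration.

Binary search for 36 in [1, 4, 5, 6, 13, 16, 21, 22, 30, 36]:

lo=0, hi=9, mid=4, arr[mid]=13 -> 13 < 36, search right half
lo=5, hi=9, mid=7, arr[mid]=22 -> 22 < 36, search right half
lo=8, hi=9, mid=8, arr[mid]=30 -> 30 < 36, search right half
lo=9, hi=9, mid=9, arr[mid]=36 -> Found target at index 9!

Binary search finds 36 at index 9 after 4 comparisons. The search repeatedly halves the search space by comparing with the middle element.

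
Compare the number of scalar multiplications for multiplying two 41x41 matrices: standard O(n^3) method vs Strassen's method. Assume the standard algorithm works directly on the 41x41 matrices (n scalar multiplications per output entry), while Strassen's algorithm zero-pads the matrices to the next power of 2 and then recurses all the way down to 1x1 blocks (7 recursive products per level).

Matrix multiplication for 41x41 matrices:

Strassen's algorithm requires power-of-2 dimensions. Pad 41x41 to 64x64 (next power of 2).

Standard algorithm: 41^3 = 68921 multiplications
Strassen's algorithm: 7^(log2(64)) = 7^6 = 117649 multiplications
Difference: 68921 - 117649 = -48728 (Strassen uses MORE here due to padding overhead — for small or just-over-power-of-2 n, padding can outweigh the per-level savings)

Standard: 68921 multiplications (41^3). Strassen: 117649 multiplications (7^6, after padding to 64x64). Strassen reduces 8 recursive multiplications to 7 at each level.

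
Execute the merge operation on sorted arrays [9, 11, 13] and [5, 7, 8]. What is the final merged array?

Merging process:

Compare 9 vs 5: take 5 from right. Merged: [5]
Compare 9 vs 7: take 7 from right. Merged: [5, 7]
Compare 9 vs 8: take 8 from right. Merged: [5, 7, 8]
Append remaining from left: [9, 11, 13]. Merged: [5, 7, 8, 9, 11, 13]

Final merged array: [5, 7, 8, 9, 11, 13]
Total comparisons: 3

The merged array is [5, 7, 8, 9, 11, 13], requiring 3 comparisons. The merge step runs in O(n) time where n is the total number of elements.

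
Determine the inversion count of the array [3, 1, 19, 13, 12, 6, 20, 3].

Finding inversions in [3, 1, 19, 13, 12, 6, 20, 3]:

(0, 1): arr[0]=3 > arr[1]=1
(2, 3): arr[2]=19 > arr[3]=13
(2, 4): arr[2]=19 > arr[4]=12
(2, 5): arr[2]=19 > arr[5]=6
(2, 7): arr[2]=19 > arr[7]=3
(3, 4): arr[3]=13 > arr[4]=12
(3, 5): arr[3]=13 > arr[5]=6
(3, 7): arr[3]=13 > arr[7]=3
(4, 5): arr[4]=12 > arr[5]=6
(4, 7): arr[4]=12 > arr[7]=3
(5, 7): arr[5]=6 > arr[7]=3
(6, 7): arr[6]=20 > arr[7]=3

Total inversions: 12

The array has 12 inversion(s): (0,1), (2,3), (2,4), (2,5), (2,7), (3,4), (3,5), (3,7), (4,5), (4,7), (5,7), (6,7). Each pair (i,j) satisfies i < j and arr[i] > arr[j].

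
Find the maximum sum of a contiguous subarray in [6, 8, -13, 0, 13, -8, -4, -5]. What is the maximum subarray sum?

Using Kadane's algorithm on [6, 8, -13, 0, 13, -8, -4, -5]:

Scanning through the array:
Position 1 (value 8): max_ending_here = 14, max_so_far = 14
Position 2 (value -13): max_ending_here = 1, max_so_far = 14
Position 3 (value 0): max_ending_here = 1, max_so_far = 14
Position 4 (value 13): max_ending_here = 14, max_so_far = 14
Position 5 (value -8): max_ending_here = 6, max_so_far = 14
Position 6 (value -4): max_ending_here = 2, max_so_far = 14
Position 7 (value -5): max_ending_here = -3, max_so_far = 14

Maximum subarray: [6, 8]
Maximum sum: 14

The maximum subarray is [6, 8] with sum 14. This subarray runs from index 0 to index 1.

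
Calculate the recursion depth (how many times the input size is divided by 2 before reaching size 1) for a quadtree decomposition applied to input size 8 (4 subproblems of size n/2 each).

For divide and conquer with division factor 2:

Problem sizes at each level:
Level 0: 8
Level 1: 4
Level 2: 2
Level 3: 1

The root is level 0 and the size-1 base case is level 3 (the tree spans levels 0 through 3, i.e. 4 levels counting the root), so the depth is the number of divisions: log_2(8) = 3

The recursion tree depth is log_2(8) = 3. At each level, the problem size is divided by 2, so it takes 3 divisions to reduce to a base case of size 1. The algorithm makes 4 recursive calls at each level.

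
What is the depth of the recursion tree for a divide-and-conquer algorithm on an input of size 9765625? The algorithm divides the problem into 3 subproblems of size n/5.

For divide and conquer with division factor 5:

Problem sizes at each level:
Level 0: 9765625
Level 1: 1953125
Level 2: 390625
Level 3: 78125
Level 4: 15625
Level 5: 3125
Level 6: 625
Level 7: 125
Level 8: 25
Level 9: 5
Level 10: 1

The root is level 0 and the size-1 base case is level 10 (the tree spans levels 0 through 10, i.e. 11 levels counting the root), so the depth is the number of divisions: log_5(9765625) = 10

The recursion tree depth is log_5(9765625) = 10. At each level, the problem size is divided by 5, so it takes 10 divisions to reduce to a base case of size 1. The algorithm makes 3 recursive calls at each level.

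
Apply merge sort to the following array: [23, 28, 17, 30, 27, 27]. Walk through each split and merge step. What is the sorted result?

Merge sort trace:

Split: [23, 28, 17, 30, 27, 27] -> [23, 28, 17] and [30, 27, 27]
  Split: [23, 28, 17] -> [23] and [28, 17]
    Split: [28, 17] -> [28] and [17]
    Merge: [28] + [17] -> [17, 28]
  Merge: [23] + [17, 28] -> [17, 23, 28]
  Split: [30, 27, 27] -> [30] and [27, 27]
    Split: [27, 27] -> [27] and [27]
    Merge: [27] + [27] -> [27, 27]
  Merge: [30] + [27, 27] -> [27, 27, 30]
Merge: [17, 23, 28] + [27, 27, 30] -> [17, 23, 27, 27, 28, 30]

Final sorted array: [17, 23, 27, 27, 28, 30]

The merge sort proceeds by recursively splitting the array and merging sorted halves.
After all merges, the sorted array is [17, 23, 27, 27, 28, 30].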